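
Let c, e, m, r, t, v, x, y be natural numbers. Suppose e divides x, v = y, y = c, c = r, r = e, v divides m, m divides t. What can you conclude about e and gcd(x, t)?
e divides gcd(x, t)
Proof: From v = y and y = c, v = c. From c = r, v = r. r = e, so v = e. Since v divides m, e divides m. m divides t, so e divides t. Because e divides x, e divides gcd(x, t).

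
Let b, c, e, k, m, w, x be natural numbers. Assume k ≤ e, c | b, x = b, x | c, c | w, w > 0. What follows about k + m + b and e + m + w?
k + m + b ≤ e + m + w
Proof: From k ≤ e, k + m ≤ e + m. x = b and x | c, so b | c. Since c | b, c = b. c | w and w > 0, hence c ≤ w. Since c = b, b ≤ w. From k + m ≤ e + m, k + m + b ≤ e + m + w.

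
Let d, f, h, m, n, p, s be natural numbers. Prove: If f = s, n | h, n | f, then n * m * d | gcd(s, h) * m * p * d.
Because f = s and n | f, n | s. n | h, so n | gcd(s, h). Then n * m | gcd(s, h) * m. Then n * m | gcd(s, h) * m * p. Then n * m * d | gcd(s, h) * m * p * d.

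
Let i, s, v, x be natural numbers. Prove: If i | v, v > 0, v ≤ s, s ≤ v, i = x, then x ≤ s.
v ≤ s and s ≤ v, so v = s. i | v and v > 0, so i ≤ v. i = x, so x ≤ v. v = s, so x ≤ s.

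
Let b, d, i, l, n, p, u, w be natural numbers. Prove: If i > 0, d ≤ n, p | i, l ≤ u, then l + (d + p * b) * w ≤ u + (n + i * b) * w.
p | i and i > 0, therefore p ≤ i. Then p * b ≤ i * b. Since d ≤ n, d + p * b ≤ n + i * b. Then (d + p * b) * w ≤ (n + i * b) * w. Since l ≤ u, l + (d + p * b) * w ≤ u + (n + i * b) * w.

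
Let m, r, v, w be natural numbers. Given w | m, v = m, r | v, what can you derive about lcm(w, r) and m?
lcm(w, r) | m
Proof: From v = m and r | v, r | m. Since w | m, lcm(w, r) | m.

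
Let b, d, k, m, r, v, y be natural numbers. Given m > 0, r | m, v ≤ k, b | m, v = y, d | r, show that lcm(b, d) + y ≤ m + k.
Since d | r and r | m, d | m. b | m, so lcm(b, d) | m. Since m > 0, lcm(b, d) ≤ m. v = y and v ≤ k, therefore y ≤ k. Since lcm(b, d) ≤ m, lcm(b, d) + y ≤ m + k.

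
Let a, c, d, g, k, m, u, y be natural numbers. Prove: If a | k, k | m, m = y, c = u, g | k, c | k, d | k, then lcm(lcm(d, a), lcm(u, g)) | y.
d | k and a | k, therefore lcm(d, a) | k. c = u and c | k, hence u | k. Since g | k, lcm(u, g) | k. lcm(d, a) | k, so lcm(lcm(d, a), lcm(u, g)) | k. m = y and k | m, hence k | y. lcm(lcm(d, a), lcm(u, g)) | k, so lcm(lcm(d, a), lcm(u, g)) | y.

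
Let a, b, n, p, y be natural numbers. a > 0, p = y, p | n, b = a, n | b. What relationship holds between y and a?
y ≤ a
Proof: From b = a and n | b, n | a. Since p | n, p | a. Since p = y, y | a. Since a > 0, y ≤ a.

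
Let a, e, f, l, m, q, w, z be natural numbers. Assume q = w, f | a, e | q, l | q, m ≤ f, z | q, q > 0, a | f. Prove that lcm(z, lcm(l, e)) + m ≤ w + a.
l | q and e | q, hence lcm(l, e) | q. Since z | q, lcm(z, lcm(l, e)) | q. Since q > 0, lcm(z, lcm(l, e)) ≤ q. q = w, so lcm(z, lcm(l, e)) ≤ w. f | a and a | f, therefore f = a. Since m ≤ f, m ≤ a. Since lcm(z, lcm(l, e)) ≤ w, lcm(z, lcm(l, e)) + m ≤ w + a.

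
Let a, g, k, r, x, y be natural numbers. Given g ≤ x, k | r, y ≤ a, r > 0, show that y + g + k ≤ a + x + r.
Since y ≤ a and g ≤ x, y + g ≤ a + x. Because k | r and r > 0, k ≤ r. Since y + g ≤ a + x, y + g + k ≤ a + x + r.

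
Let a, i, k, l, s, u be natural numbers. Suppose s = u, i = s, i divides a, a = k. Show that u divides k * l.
i = s and s = u, therefore i = u. Since a = k and i divides a, i divides k. i = u, so u divides k. Then u divides k * l.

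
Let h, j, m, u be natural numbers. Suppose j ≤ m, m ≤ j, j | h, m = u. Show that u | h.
j ≤ m and m ≤ j, hence j = m. Because m = u, j = u. j | h, so u | h.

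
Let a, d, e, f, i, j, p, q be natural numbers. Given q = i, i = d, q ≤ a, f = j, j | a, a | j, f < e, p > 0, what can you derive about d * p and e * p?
d * p < e * p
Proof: q = i and i = d, so q = d. Since j | a and a | j, j = a. Since f = j, f = a. f < e, so a < e. Since q ≤ a, q < e. Since q = d, d < e. p > 0, so d * p < e * p.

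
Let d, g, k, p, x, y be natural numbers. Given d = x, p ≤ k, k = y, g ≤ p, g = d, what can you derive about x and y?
x ≤ y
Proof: Because g = d and d = x, g = x. Since g ≤ p, x ≤ p. Since p ≤ k, x ≤ k. Since k = y, x ≤ y.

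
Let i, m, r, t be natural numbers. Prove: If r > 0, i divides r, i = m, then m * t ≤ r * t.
i divides r and r > 0, therefore i ≤ r. Since i = m, m ≤ r. By multiplying by a non-negative, m * t ≤ r * t.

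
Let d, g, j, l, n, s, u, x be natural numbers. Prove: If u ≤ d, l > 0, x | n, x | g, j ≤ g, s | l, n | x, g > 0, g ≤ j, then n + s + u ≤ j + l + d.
g ≤ j and j ≤ g, thus g = j. x | n and n | x, thus x = n. Since x | g, n | g. g > 0, so n ≤ g. g = j, so n ≤ j. s | l and l > 0, therefore s ≤ l. u ≤ d, so s + u ≤ l + d. Since n ≤ j, n + s + u ≤ j + l + d.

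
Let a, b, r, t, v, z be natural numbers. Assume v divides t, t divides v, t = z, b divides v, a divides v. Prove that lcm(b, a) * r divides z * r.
v divides t and t divides v, therefore v = t. Since t = z, v = z. b divides v and a divides v, so lcm(b, a) divides v. Since v = z, lcm(b, a) divides z. Then lcm(b, a) * r divides z * r.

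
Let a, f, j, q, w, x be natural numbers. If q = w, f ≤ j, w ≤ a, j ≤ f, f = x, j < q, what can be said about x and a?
x < a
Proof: Because j ≤ f and f ≤ j, j = f. Since f = x, j = x. Since q = w and j < q, j < w. j = x, so x < w. Since w ≤ a, x < a.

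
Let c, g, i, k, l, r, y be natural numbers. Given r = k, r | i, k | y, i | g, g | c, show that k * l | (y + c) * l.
r | i and i | g, therefore r | g. From g | c, r | c. Since r = k, k | c. Since k | y, k | y + c. Then k * l | (y + c) * l.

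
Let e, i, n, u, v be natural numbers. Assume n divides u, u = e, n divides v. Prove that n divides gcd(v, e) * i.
u = e and n divides u, thus n divides e. n divides v, so n divides gcd(v, e). Then n divides gcd(v, e) * i.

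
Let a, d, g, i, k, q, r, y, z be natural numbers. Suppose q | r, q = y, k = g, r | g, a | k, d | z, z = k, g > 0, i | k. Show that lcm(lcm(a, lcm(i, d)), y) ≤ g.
Since z = k and d | z, d | k. i | k, so lcm(i, d) | k. a | k, so lcm(a, lcm(i, d)) | k. k = g, so lcm(a, lcm(i, d)) | g. Because q = y and q | r, y | r. Since r | g, y | g. Since lcm(a, lcm(i, d)) | g, lcm(lcm(a, lcm(i, d)), y) | g. Since g > 0, lcm(lcm(a, lcm(i, d)), y) ≤ g.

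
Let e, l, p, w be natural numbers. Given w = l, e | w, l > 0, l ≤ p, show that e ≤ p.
Because w = l and e | w, e | l. Because l > 0, e ≤ l. Since l ≤ p, e ≤ p.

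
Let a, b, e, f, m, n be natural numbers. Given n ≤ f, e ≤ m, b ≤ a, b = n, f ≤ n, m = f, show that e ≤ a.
Because m = f and e ≤ m, e ≤ f. n ≤ f and f ≤ n, thus n = f. Since b = n, b = f. Since b ≤ a, f ≤ a. Since e ≤ f, e ≤ a.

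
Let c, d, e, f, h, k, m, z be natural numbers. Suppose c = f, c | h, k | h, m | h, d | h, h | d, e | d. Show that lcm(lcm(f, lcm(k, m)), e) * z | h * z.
c = f and c | h, thus f | h. From k | h and m | h, lcm(k, m) | h. f | h, so lcm(f, lcm(k, m)) | h. d | h and h | d, so d = h. e | d, so e | h. lcm(f, lcm(k, m)) | h, so lcm(lcm(f, lcm(k, m)), e) | h. Then lcm(lcm(f, lcm(k, m)), e) * z | h * z.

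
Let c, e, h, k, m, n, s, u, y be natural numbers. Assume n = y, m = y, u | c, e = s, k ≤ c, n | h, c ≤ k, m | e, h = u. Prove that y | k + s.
Since c ≤ k and k ≤ c, c = k. From h = u and n | h, n | u. u | c, so n | c. Since n = y, y | c. Since c = k, y | k. m = y and m | e, thus y | e. Since e = s, y | s. Since y | k, y | k + s.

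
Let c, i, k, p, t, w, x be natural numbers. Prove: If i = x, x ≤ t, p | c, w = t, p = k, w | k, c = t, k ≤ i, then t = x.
p = k and p | c, thus k | c. c = t, so k | t. w = t and w | k, hence t | k. k | t, so k = t. Since i = x and k ≤ i, k ≤ x. Since k = t, t ≤ x. Since x ≤ t, t = x.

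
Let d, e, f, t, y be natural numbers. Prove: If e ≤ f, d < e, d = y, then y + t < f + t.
d < e and e ≤ f, so d < f. d = y, so y < f. Then y + t < f + t.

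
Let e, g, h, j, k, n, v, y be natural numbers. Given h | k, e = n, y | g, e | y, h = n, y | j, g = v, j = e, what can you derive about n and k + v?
n | k + v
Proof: h = n and h | k, so n | k. From j = e and y | j, y | e. From e | y, y = e. From e = n, y = n. g = v and y | g, hence y | v. Because y = n, n | v. n | k, so n | k + v.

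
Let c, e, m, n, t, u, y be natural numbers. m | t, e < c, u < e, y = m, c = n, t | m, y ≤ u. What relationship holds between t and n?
t < n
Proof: m | t and t | m, thus m = t. Since y = m, y = t. From y ≤ u and u < e, y < e. Since y = t, t < e. c = n and e < c, hence e < n. t < e, so t < n.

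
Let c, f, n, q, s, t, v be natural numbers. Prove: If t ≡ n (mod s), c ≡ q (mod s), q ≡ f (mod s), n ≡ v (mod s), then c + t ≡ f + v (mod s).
c ≡ q (mod s) and q ≡ f (mod s), hence c ≡ f (mod s). t ≡ n (mod s) and n ≡ v (mod s), therefore t ≡ v (mod s). c ≡ f (mod s), so c + t ≡ f + v (mod s).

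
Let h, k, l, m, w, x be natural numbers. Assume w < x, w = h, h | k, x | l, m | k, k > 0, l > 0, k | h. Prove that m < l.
From k | h and h | k, k = h. Because m | k and k > 0, m ≤ k. Since k = h, m ≤ h. Since x | l and l > 0, x ≤ l. Since w < x, w < l. Because w = h, h < l. Because m ≤ h, m < l.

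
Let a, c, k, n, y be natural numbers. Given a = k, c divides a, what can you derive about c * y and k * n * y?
c * y divides k * n * y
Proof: a = k and c divides a, so c divides k. Then c divides k * n. Then c * y divides k * n * y.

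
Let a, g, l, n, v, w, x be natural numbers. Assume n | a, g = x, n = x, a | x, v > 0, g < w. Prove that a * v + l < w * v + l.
Because n = x and n | a, x | a. a | x, so x = a. g = x, so g = a. g < w, so a < w. Since v > 0, a * v < w * v. Then a * v + l < w * v + l.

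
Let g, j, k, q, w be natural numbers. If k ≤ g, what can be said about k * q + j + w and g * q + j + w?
k * q + j + w ≤ g * q + j + w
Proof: k ≤ g. By multiplying by a non-negative, k * q ≤ g * q. Then k * q + j ≤ g * q + j. Then k * q + j + w ≤ g * q + j + w.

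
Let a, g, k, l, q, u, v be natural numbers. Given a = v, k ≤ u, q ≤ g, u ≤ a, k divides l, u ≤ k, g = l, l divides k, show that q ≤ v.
Because g = l and q ≤ g, q ≤ l. u ≤ k and k ≤ u, therefore u = k. From k divides l and l divides k, k = l. u = k, so u = l. Since u ≤ a, l ≤ a. Since q ≤ l, q ≤ a. a = v, so q ≤ v.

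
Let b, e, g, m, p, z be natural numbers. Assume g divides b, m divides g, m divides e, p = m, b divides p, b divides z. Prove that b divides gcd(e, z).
m divides g and g divides b, thus m divides b. p = m and b divides p, hence b divides m. From m divides b, m = b. m divides e, so b divides e. Since b divides z, b divides gcd(e, z).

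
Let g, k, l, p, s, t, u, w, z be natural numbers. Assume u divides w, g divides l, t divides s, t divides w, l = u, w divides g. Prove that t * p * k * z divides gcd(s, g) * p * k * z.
Because l = u and g divides l, g divides u. Because u divides w, g divides w. Since w divides g, w = g. t divides w, so t divides g. Since t divides s, t divides gcd(s, g). Then t * p divides gcd(s, g) * p. Then t * p * k divides gcd(s, g) * p * k. Then t * p * k * z divides gcd(s, g) * p * k * z.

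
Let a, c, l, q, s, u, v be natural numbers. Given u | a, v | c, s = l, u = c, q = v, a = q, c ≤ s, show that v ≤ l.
From a = q and q = v, a = v. u = c and u | a, hence c | a. Since a = v, c | v. Since v | c, c = v. From s = l and c ≤ s, c ≤ l. Since c = v, v ≤ l.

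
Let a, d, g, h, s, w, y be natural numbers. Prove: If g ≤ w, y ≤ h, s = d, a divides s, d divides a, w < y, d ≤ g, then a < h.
s = d and a divides s, thus a divides d. Since d divides a, d = a. d ≤ g and g ≤ w, therefore d ≤ w. Since d = a, a ≤ w. From w < y and y ≤ h, w < h. a ≤ w, so a < h.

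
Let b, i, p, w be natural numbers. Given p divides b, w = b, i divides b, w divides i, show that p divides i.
Since w = b and w divides i, b divides i. i divides b, so b = i. Since p divides b, p divides i.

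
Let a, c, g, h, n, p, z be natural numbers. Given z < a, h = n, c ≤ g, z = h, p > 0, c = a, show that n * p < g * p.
Because z = h and h = n, z = n. c = a and c ≤ g, so a ≤ g. Because z < a, z < g. Since z = n, n < g. p > 0, so n * p < g * p.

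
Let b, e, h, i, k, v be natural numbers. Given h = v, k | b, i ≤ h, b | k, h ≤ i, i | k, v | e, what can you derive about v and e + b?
v | e + b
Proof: i ≤ h and h ≤ i, hence i = h. Since h = v, i = v. k | b and b | k, hence k = b. Since i | k, i | b. Since i = v, v | b. Because v | e, v | e + b.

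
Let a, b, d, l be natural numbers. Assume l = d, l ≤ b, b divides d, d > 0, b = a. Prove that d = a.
Since l = d and l ≤ b, d ≤ b. From b divides d and d > 0, b ≤ d. Since d ≤ b, d = b. Since b = a, d = a.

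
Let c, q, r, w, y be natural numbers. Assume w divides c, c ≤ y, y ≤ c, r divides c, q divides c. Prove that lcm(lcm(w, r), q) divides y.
Since c ≤ y and y ≤ c, c = y. Because w divides c and r divides c, lcm(w, r) divides c. q divides c, so lcm(lcm(w, r), q) divides c. c = y, so lcm(lcm(w, r), q) divides y.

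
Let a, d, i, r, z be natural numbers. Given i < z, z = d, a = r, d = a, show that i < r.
Because z = d and d = a, z = a. Since a = r, z = r. Since i < z, i < r.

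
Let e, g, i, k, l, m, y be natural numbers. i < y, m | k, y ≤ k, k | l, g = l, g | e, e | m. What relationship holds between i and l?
i < l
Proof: g = l and g | e, hence l | e. Because e | m, l | m. From m | k, l | k. Because k | l, k = l. From i < y and y ≤ k, i < k. Since k = l, i < l.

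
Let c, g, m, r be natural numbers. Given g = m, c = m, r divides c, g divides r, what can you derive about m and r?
m = r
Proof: g = m and g divides r, therefore m divides r. c = m and r divides c, hence r divides m. Since m divides r, m = r.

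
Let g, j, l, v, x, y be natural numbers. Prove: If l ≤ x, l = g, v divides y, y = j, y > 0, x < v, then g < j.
From v divides y and y > 0, v ≤ y. Since x < v, x < y. Since l ≤ x, l < y. Since y = j, l < j. Because l = g, g < j.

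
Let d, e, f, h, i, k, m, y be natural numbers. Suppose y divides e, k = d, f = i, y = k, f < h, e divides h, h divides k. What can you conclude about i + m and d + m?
i + m < d + m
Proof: Because y divides e and e divides h, y divides h. From y = k, k divides h. Because h divides k, h = k. Because k = d, h = d. f = i and f < h, therefore i < h. h = d, so i < d. Then i + m < d + m.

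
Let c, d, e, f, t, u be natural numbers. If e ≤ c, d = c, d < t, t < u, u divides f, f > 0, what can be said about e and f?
e < f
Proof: d = c and d < t, therefore c < t. Since t < u, c < u. u divides f and f > 0, thus u ≤ f. c < u, so c < f. Because e ≤ c, e < f.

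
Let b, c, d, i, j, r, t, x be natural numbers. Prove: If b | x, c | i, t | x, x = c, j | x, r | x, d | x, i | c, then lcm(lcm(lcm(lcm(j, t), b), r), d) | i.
c | i and i | c, so c = i. Since x = c, x = i. From j | x and t | x, lcm(j, t) | x. Since b | x, lcm(lcm(j, t), b) | x. Since r | x, lcm(lcm(lcm(j, t), b), r) | x. From d | x, lcm(lcm(lcm(lcm(j, t), b), r), d) | x. Since x = i, lcm(lcm(lcm(lcm(j, t), b), r), d) | i.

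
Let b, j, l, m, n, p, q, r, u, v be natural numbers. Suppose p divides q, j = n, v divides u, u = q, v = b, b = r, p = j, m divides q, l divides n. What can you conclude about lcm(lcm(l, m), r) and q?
lcm(lcm(l, m), r) divides q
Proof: p = j and j = n, hence p = n. p divides q, so n divides q. Since l divides n, l divides q. Since m divides q, lcm(l, m) divides q. Since v = b and v divides u, b divides u. u = q, so b divides q. Since b = r, r divides q. From lcm(l, m) divides q, lcm(lcm(l, m), r) divides q.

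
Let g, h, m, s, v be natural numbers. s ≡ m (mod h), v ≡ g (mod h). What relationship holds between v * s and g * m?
v * s ≡ g * m (mod h)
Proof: v ≡ g (mod h) and s ≡ m (mod h). By multiplying congruences, v * s ≡ g * m (mod h).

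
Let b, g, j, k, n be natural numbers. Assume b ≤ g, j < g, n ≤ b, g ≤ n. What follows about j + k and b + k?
j + k < b + k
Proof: From g ≤ n and n ≤ b, g ≤ b. b ≤ g, so g = b. Since j < g, j < b. Then j + k < b + k.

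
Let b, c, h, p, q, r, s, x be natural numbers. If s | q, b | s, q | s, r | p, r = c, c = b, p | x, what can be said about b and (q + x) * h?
b | (q + x) * h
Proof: Since s | q and q | s, s = q. Since b | s, b | q. r = c and c = b, therefore r = b. r | p and p | x, thus r | x. Since r = b, b | x. Since b | q, b | q + x. Then b | (q + x) * h.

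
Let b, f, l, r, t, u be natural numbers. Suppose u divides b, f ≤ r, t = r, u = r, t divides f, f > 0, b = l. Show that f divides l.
From t divides f and f > 0, t ≤ f. Since t = r, r ≤ f. Because f ≤ r, r = f. From u = r and u divides b, r divides b. b = l, so r divides l. Since r = f, f divides l.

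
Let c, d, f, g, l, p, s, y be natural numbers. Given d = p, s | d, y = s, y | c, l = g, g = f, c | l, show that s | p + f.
Since d = p and s | d, s | p. y = s and y | c, thus s | c. l = g and g = f, thus l = f. c | l, so c | f. Since s | c, s | f. Since s | p, s | p + f.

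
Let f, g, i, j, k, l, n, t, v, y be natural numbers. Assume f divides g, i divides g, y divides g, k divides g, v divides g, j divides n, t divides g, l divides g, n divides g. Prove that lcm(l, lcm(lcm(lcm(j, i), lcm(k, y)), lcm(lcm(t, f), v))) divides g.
j divides n and n divides g, therefore j divides g. Since i divides g, lcm(j, i) divides g. k divides g and y divides g, thus lcm(k, y) divides g. lcm(j, i) divides g, so lcm(lcm(j, i), lcm(k, y)) divides g. t divides g and f divides g, so lcm(t, f) divides g. From v divides g, lcm(lcm(t, f), v) divides g. lcm(lcm(j, i), lcm(k, y)) divides g, so lcm(lcm(lcm(j, i), lcm(k, y)), lcm(lcm(t, f), v)) divides g. l divides g, so lcm(l, lcm(lcm(lcm(j, i), lcm(k, y)), lcm(lcm(t, f), v))) divides g.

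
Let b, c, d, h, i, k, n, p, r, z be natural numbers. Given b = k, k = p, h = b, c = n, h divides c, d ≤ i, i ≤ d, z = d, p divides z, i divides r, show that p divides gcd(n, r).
b = k and k = p, so b = p. Because c = n and h divides c, h divides n. Since h = b, b divides n. Because b = p, p divides n. Because d ≤ i and i ≤ d, d = i. z = d and p divides z, so p divides d. Since d = i, p divides i. From i divides r, p divides r. Since p divides n, p divides gcd(n, r).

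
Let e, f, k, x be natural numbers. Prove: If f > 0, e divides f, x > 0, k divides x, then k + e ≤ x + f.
k divides x and x > 0, hence k ≤ x. Because e divides f and f > 0, e ≤ f. Since k ≤ x, k + e ≤ x + f.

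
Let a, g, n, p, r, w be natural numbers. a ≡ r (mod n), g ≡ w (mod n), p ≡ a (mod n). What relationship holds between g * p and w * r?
g * p ≡ w * r (mod n)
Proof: p ≡ a (mod n) and a ≡ r (mod n), hence p ≡ r (mod n). g ≡ w (mod n), so g * p ≡ w * r (mod n).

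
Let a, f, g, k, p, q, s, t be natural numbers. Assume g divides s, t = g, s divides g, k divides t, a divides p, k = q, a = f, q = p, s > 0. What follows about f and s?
f ≤ s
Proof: Since g divides s and s divides g, g = s. Since t = g, t = s. a = f and a divides p, thus f divides p. Since k = q and q = p, k = p. Since k divides t, p divides t. Since f divides p, f divides t. t = s, so f divides s. s > 0, so f ≤ s.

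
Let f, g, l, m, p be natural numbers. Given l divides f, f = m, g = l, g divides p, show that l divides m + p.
f = m and l divides f, therefore l divides m. g = l and g divides p, therefore l divides p. l divides m, so l divides m + p.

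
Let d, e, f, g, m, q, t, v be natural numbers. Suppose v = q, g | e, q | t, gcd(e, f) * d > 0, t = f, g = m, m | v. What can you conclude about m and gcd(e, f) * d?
m ≤ gcd(e, f) * d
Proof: Since g = m and g | e, m | e. Since v = q and m | v, m | q. t = f and q | t, hence q | f. m | q, so m | f. m | e, so m | gcd(e, f). Then m | gcd(e, f) * d. gcd(e, f) * d > 0, so m ≤ gcd(e, f) * d.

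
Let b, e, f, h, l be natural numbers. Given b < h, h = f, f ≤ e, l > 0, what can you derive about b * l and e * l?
b * l < e * l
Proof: h = f and b < h, thus b < f. f ≤ e, so b < e. Since l > 0, b * l < e * l.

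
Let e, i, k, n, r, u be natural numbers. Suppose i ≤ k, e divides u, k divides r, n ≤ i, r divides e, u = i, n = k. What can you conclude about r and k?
r = k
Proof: Since n = k and n ≤ i, k ≤ i. Since i ≤ k, i = k. u = i and e divides u, so e divides i. r divides e, so r divides i. Since i = k, r divides k. k divides r, so r = k.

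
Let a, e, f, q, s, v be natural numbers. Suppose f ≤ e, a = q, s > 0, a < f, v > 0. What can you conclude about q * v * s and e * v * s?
q * v * s < e * v * s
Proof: a = q and a < f, so q < f. From f ≤ e, q < e. v > 0, so q * v < e * v. s > 0, so q * v * s < e * v * s.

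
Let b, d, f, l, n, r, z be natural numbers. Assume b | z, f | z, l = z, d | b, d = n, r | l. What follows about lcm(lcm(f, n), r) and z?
lcm(lcm(f, n), r) | z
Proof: d | b and b | z, thus d | z. Since d = n, n | z. Since f | z, lcm(f, n) | z. Since l = z and r | l, r | z. lcm(f, n) | z, so lcm(lcm(f, n), r) | z.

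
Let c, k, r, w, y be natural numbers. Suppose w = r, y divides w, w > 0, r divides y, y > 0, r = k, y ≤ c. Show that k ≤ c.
Since y divides w and w > 0, y ≤ w. w = r, so y ≤ r. r divides y and y > 0, therefore r ≤ y. From y ≤ r, y = r. r = k, so y = k. y ≤ c, so k ≤ c.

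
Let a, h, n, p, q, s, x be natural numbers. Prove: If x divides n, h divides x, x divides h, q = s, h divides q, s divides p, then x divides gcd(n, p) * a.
h divides x and x divides h, therefore h = x. Since q = s and h divides q, h divides s. From h = x, x divides s. From s divides p, x divides p. x divides n, so x divides gcd(n, p). Then x divides gcd(n, p) * a.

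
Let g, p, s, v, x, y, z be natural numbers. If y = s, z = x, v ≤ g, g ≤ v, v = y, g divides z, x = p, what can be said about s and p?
s divides p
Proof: z = x and x = p, therefore z = p. From g ≤ v and v ≤ g, g = v. v = y, so g = y. Since g divides z, y divides z. Since y = s, s divides z. Since z = p, s divides p.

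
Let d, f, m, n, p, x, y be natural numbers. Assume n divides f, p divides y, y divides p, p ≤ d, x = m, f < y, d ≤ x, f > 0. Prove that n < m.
Since n divides f and f > 0, n ≤ f. Because y divides p and p divides y, y = p. f < y, so f < p. Because x = m and d ≤ x, d ≤ m. Since p ≤ d, p ≤ m. Because f < p, f < m. n ≤ f, so n < m.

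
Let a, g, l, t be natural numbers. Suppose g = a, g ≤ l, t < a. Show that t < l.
From g = a and g ≤ l, a ≤ l. t < a, so t < l.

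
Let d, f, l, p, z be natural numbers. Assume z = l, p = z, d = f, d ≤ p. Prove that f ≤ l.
d = f and d ≤ p, thus f ≤ p. p = z, so f ≤ z. Because z = l, f ≤ l.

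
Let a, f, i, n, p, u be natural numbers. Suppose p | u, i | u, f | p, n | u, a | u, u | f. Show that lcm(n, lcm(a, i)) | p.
u | f and f | p, therefore u | p. Since p | u, u = p. a | u and i | u, hence lcm(a, i) | u. Since n | u, lcm(n, lcm(a, i)) | u. Since u = p, lcm(n, lcm(a, i)) | p.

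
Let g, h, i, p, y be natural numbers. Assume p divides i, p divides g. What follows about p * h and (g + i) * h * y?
p * h divides (g + i) * h * y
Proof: Because p divides g and p divides i, p divides g + i. Then p * h divides (g + i) * h. Then p * h divides (g + i) * h * y.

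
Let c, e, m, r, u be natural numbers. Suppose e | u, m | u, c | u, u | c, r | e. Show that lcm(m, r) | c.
Because u | c and c | u, u = c. r | e and e | u, thus r | u. Since m | u, lcm(m, r) | u. Since u = c, lcm(m, r) | c.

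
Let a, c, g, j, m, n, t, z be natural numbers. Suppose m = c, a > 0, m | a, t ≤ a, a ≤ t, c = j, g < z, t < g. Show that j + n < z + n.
m = c and c = j, thus m = j. Because a ≤ t and t ≤ a, a = t. m | a and a > 0, thus m ≤ a. Since a = t, m ≤ t. Since m = j, j ≤ t. Because t < g and g < z, t < z. From j ≤ t, j < z. Then j + n < z + n.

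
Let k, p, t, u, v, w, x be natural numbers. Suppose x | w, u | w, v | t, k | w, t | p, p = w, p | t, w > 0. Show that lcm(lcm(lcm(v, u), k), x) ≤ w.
t | p and p | t, so t = p. p = w, so t = w. Since v | t, v | w. Since u | w, lcm(v, u) | w. From k | w, lcm(lcm(v, u), k) | w. x | w, so lcm(lcm(lcm(v, u), k), x) | w. w > 0, so lcm(lcm(lcm(v, u), k), x) ≤ w.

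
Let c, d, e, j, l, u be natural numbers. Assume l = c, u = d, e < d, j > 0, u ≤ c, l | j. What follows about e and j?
e < j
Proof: u = d and u ≤ c, thus d ≤ c. l = c and l | j, thus c | j. j > 0, so c ≤ j. d ≤ c, so d ≤ j. e < d, so e < j.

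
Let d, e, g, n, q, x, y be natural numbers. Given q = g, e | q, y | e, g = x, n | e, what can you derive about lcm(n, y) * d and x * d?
lcm(n, y) * d | x * d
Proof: Because q = g and g = x, q = x. n | e and y | e, hence lcm(n, y) | e. Since e | q, lcm(n, y) | q. q = x, so lcm(n, y) | x. Then lcm(n, y) * d | x * d.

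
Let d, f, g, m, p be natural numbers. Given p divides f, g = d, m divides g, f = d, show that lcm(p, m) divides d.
From f = d and p divides f, p divides d. g = d and m divides g, so m divides d. p divides d, so lcm(p, m) divides d.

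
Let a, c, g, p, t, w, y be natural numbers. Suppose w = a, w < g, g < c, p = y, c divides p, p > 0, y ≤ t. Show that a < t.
w < g and g < c, hence w < c. From c divides p and p > 0, c ≤ p. Since p = y, c ≤ y. Since y ≤ t, c ≤ t. Since w < c, w < t. w = a, so a < t.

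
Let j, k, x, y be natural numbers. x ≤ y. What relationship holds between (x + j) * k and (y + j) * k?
(x + j) * k ≤ (y + j) * k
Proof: x ≤ y, hence x + j ≤ y + j. Then (x + j) * k ≤ (y + j) * k.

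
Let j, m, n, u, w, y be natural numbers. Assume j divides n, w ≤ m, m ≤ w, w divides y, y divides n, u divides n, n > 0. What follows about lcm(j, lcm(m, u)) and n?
lcm(j, lcm(m, u)) ≤ n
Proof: w ≤ m and m ≤ w, thus w = m. Because w divides y and y divides n, w divides n. w = m, so m divides n. Since u divides n, lcm(m, u) divides n. Since j divides n, lcm(j, lcm(m, u)) divides n. n > 0, so lcm(j, lcm(m, u)) ≤ n.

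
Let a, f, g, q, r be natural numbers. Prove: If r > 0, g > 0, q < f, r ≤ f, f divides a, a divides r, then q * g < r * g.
Because f divides a and a divides r, f divides r. r > 0, so f ≤ r. r ≤ f, so f = r. q < f, so q < r. Since g > 0, by multiplying by a positive, q * g < r * g.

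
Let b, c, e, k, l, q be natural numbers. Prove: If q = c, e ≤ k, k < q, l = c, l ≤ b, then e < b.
e ≤ k and k < q, therefore e < q. Since q = c, e < c. From l = c and l ≤ b, c ≤ b. Since e < c, e < b.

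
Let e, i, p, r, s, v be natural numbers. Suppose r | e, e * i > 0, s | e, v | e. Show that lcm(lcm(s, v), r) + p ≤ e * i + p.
s | e and v | e, therefore lcm(s, v) | e. r | e, so lcm(lcm(s, v), r) | e. Then lcm(lcm(s, v), r) | e * i. Since e * i > 0, lcm(lcm(s, v), r) ≤ e * i. Then lcm(lcm(s, v), r) + p ≤ e * i + p.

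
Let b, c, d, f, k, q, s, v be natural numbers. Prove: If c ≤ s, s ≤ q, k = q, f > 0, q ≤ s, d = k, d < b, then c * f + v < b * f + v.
Because s ≤ q and q ≤ s, s = q. From c ≤ s, c ≤ q. d = k and k = q, thus d = q. d < b, so q < b. c ≤ q, so c < b. f > 0, so c * f < b * f. Then c * f + v < b * f + v.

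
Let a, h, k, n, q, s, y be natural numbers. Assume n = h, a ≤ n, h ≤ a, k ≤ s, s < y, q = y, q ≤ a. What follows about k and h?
k < h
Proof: n = h and a ≤ n, so a ≤ h. Since h ≤ a, a = h. k ≤ s and s < y, therefore k < y. q = y and q ≤ a, so y ≤ a. Since k < y, k < a. From a = h, k < h.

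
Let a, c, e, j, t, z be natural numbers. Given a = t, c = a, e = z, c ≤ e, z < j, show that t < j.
c = a and a = t, hence c = t. Since e = z and c ≤ e, c ≤ z. z < j, so c < j. Since c = t, t < j.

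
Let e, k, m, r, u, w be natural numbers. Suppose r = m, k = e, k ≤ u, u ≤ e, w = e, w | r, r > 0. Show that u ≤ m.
k = e and k ≤ u, so e ≤ u. Since u ≤ e, e = u. w = e and w | r, thus e | r. From e = u, u | r. r > 0, so u ≤ r. From r = m, u ≤ m.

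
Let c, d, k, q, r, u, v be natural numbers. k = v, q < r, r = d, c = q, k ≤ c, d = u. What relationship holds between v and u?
v < u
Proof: From c = q and k ≤ c, k ≤ q. From r = d and q < r, q < d. Since d = u, q < u. Since k ≤ q, k < u. k = v, so v < u.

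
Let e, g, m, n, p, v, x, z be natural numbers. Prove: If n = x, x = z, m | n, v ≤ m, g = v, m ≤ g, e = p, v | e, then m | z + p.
n = x and x = z, hence n = z. Since m | n, m | z. Since g = v and m ≤ g, m ≤ v. Since v ≤ m, v = m. e = p and v | e, therefore v | p. Since v = m, m | p. Since m | z, m | z + p.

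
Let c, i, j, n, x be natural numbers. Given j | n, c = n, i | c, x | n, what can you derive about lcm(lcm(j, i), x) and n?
lcm(lcm(j, i), x) | n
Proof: From c = n and i | c, i | n. Since j | n, lcm(j, i) | n. Since x | n, lcm(lcm(j, i), x) | n.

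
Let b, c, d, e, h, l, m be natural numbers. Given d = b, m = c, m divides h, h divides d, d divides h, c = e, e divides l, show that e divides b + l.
Since h divides d and d divides h, h = d. d = b, so h = b. m = c and m divides h, therefore c divides h. c = e, so e divides h. h = b, so e divides b. Since e divides l, e divides b + l.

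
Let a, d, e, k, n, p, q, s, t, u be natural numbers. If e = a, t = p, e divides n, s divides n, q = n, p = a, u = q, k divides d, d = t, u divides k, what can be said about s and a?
s divides a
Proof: u = q and q = n, hence u = n. d = t and t = p, thus d = p. Since p = a, d = a. k divides d, so k divides a. u divides k, so u divides a. Since u = n, n divides a. e = a and e divides n, so a divides n. n divides a, so n = a. Since s divides n, s divides a.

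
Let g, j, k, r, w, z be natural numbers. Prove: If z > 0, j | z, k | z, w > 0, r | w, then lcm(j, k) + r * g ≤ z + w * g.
Because j | z and k | z, lcm(j, k) | z. z > 0, so lcm(j, k) ≤ z. From r | w and w > 0, r ≤ w. Then r * g ≤ w * g. Because lcm(j, k) ≤ z, lcm(j, k) + r * g ≤ z + w * g.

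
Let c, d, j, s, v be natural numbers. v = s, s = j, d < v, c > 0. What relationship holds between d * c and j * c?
d * c < j * c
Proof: v = s and s = j, so v = j. d < v, so d < j. c > 0, so d * c < j * c.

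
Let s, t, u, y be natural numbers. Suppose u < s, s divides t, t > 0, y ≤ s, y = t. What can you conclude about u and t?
u < t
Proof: From s divides t and t > 0, s ≤ t. y = t and y ≤ s, thus t ≤ s. Since s ≤ t, s = t. u < s, so u < t.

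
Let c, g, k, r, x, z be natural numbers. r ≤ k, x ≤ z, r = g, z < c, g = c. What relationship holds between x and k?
x < k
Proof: Since r = g and g = c, r = c. Since r ≤ k, c ≤ k. Since z < c, z < k. Since x ≤ z, x < k.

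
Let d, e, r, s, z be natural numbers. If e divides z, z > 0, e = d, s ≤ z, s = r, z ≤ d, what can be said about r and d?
r ≤ d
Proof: e = d and e divides z, therefore d divides z. z > 0, so d ≤ z. z ≤ d, so z = d. s ≤ z, so s ≤ d. Since s = r, r ≤ d.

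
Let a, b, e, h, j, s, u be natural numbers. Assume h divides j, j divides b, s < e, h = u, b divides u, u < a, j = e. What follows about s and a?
s < a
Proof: From h = u and h divides j, u divides j. Since j divides b and b divides u, j divides u. u divides j, so u = j. j = e, so u = e. Since u < a, e < a. s < e, so s < a.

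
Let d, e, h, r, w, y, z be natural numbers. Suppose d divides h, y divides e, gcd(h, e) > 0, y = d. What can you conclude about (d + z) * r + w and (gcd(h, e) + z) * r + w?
(d + z) * r + w ≤ (gcd(h, e) + z) * r + w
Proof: Since y = d and y divides e, d divides e. Since d divides h, d divides gcd(h, e). Since gcd(h, e) > 0, d ≤ gcd(h, e). Then d + z ≤ gcd(h, e) + z. By multiplying by a non-negative, (d + z) * r ≤ (gcd(h, e) + z) * r. Then (d + z) * r + w ≤ (gcd(h, e) + z) * r + w.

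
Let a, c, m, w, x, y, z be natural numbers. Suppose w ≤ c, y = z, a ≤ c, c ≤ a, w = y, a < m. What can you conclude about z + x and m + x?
z + x < m + x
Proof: w = y and y = z, so w = z. Since c ≤ a and a ≤ c, c = a. w ≤ c, so w ≤ a. a < m, so w < m. Since w = z, z < m. Then z + x < m + x.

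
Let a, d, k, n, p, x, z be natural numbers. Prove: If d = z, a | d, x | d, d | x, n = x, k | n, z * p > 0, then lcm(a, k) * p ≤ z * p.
From x | d and d | x, x = d. n = x and k | n, hence k | x. x = d, so k | d. a | d, so lcm(a, k) | d. From d = z, lcm(a, k) | z. Then lcm(a, k) * p | z * p. z * p > 0, so lcm(a, k) * p ≤ z * p.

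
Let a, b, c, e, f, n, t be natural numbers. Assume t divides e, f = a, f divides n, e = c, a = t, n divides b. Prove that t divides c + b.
e = c and t divides e, thus t divides c. Since f = a and f divides n, a divides n. From a = t, t divides n. n divides b, so t divides b. Since t divides c, t divides c + b.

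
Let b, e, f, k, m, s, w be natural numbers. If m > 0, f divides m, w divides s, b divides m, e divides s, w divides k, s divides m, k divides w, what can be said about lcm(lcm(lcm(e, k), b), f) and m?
lcm(lcm(lcm(e, k), b), f) ≤ m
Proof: Because w divides k and k divides w, w = k. Since w divides s, k divides s. Since e divides s, lcm(e, k) divides s. s divides m, so lcm(e, k) divides m. b divides m, so lcm(lcm(e, k), b) divides m. Since f divides m, lcm(lcm(lcm(e, k), b), f) divides m. Since m > 0, lcm(lcm(lcm(e, k), b), f) ≤ m.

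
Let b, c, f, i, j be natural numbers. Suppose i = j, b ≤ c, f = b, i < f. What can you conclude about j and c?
j < c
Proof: f = b and i < f, thus i < b. b ≤ c, so i < c. From i = j, j < c.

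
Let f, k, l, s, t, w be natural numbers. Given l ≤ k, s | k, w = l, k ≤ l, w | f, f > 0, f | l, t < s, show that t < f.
From k ≤ l and l ≤ k, k = l. w = l and w | f, therefore l | f. Since f | l, l = f. Because k = l, k = f. Since s | k, s | f. f > 0, so s ≤ f. From t < s, t < f.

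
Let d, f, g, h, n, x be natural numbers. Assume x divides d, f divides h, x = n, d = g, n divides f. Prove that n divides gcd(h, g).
n divides f and f divides h, therefore n divides h. From x = n and x divides d, n divides d. Since d = g, n divides g. Since n divides h, n divides gcd(h, g).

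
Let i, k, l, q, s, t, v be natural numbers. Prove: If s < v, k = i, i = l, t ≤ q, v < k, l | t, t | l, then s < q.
k = i and i = l, so k = l. v < k, so v < l. Since s < v, s < l. t | l and l | t, hence t = l. Since t ≤ q, l ≤ q. s < l, so s < q.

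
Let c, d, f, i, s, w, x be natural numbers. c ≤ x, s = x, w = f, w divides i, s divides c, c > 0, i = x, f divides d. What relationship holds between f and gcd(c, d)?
f divides gcd(c, d)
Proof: s divides c and c > 0, thus s ≤ c. s = x, so x ≤ c. Since c ≤ x, x = c. From w = f and w divides i, f divides i. Since i = x, f divides x. Since x = c, f divides c. f divides d, so f divides gcd(c, d).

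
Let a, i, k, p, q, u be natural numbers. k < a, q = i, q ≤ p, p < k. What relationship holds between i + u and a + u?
i + u < a + u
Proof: q = i and q ≤ p, thus i ≤ p. p < k, so i < k. k < a, so i < a. Then i + u < a + u.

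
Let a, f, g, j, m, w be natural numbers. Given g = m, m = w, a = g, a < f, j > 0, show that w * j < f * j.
Since g = m and m = w, g = w. Since a = g and a < f, g < f. g = w, so w < f. j > 0, so w * j < f * j.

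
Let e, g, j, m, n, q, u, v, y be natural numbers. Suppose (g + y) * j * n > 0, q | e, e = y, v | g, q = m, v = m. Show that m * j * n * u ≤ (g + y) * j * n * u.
v = m and v | g, therefore m | g. q = m and q | e, thus m | e. Since e = y, m | y. Since m | g, m | g + y. Then m * j | (g + y) * j. Then m * j * n | (g + y) * j * n. Since (g + y) * j * n > 0, m * j * n ≤ (g + y) * j * n. Then m * j * n * u ≤ (g + y) * j * n * u.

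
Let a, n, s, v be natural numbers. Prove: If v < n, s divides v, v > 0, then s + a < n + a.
From s divides v and v > 0, s ≤ v. Since v < n, s < n. Then s + a < n + a.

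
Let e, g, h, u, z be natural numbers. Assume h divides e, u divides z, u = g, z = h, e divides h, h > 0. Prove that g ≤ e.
h divides e and e divides h, hence h = e. z = h and u divides z, therefore u divides h. u = g, so g divides h. Since h > 0, g ≤ h. Since h = e, g ≤ e.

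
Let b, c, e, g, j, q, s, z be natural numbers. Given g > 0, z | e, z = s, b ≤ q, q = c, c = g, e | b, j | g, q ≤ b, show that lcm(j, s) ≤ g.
q = c and c = g, therefore q = g. Since b ≤ q and q ≤ b, b = q. Since e | b, e | q. z | e, so z | q. z = s, so s | q. Because q = g, s | g. Since j | g, lcm(j, s) | g. g > 0, so lcm(j, s) ≤ g.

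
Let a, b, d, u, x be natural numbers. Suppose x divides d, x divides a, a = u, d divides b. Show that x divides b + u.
Since x divides d and d divides b, x divides b. a = u and x divides a, therefore x divides u. Since x divides b, x divides b + u.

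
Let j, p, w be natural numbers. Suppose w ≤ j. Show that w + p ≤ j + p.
Since w ≤ j, by adding to both sides, w + p ≤ j + p.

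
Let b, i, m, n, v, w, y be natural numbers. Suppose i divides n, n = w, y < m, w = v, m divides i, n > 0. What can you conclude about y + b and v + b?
y + b < v + b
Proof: Because n = w and w = v, n = v. m divides i and i divides n, therefore m divides n. Since n > 0, m ≤ n. Since y < m, y < n. From n = v, y < v. Then y + b < v + b.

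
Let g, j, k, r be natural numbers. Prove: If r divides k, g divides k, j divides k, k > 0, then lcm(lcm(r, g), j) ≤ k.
From r divides k and g divides k, lcm(r, g) divides k. Because j divides k, lcm(lcm(r, g), j) divides k. Since k > 0, lcm(lcm(r, g), j) ≤ k.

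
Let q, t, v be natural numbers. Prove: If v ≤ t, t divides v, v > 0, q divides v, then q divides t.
Because t divides v and v > 0, t ≤ v. Since v ≤ t, v = t. q divides v, so q divides t.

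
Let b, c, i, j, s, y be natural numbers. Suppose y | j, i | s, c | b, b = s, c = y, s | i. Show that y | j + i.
s | i and i | s, thus s = i. b = s and c | b, thus c | s. s = i, so c | i. c = y, so y | i. From y | j, y | j + i.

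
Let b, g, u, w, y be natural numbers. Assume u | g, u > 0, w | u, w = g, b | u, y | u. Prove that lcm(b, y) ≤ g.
w = g and w | u, therefore g | u. Since u | g, u = g. b | u and y | u, therefore lcm(b, y) | u. From u > 0, lcm(b, y) ≤ u. u = g, so lcm(b, y) ≤ g.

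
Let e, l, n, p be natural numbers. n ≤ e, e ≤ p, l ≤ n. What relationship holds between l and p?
l ≤ p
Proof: l ≤ n and n ≤ e, thus l ≤ e. From e ≤ p, l ≤ p.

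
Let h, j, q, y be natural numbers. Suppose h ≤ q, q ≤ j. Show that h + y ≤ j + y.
h ≤ q and q ≤ j, so h ≤ j. Then h + y ≤ j + y.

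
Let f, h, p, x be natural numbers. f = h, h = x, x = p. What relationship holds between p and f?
p = f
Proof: f = h and h = x, thus f = x. x = p, so f = p. Then p = f.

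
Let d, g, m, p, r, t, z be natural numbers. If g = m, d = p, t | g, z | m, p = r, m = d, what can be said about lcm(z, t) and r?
lcm(z, t) | r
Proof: Since m = d and d = p, m = p. p = r, so m = r. Since g = m and t | g, t | m. Because z | m, lcm(z, t) | m. Since m = r, lcm(z, t) | r.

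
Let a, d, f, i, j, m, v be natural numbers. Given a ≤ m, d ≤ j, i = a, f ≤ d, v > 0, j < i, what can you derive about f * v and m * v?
f * v < m * v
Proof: i = a and j < i, hence j < a. d ≤ j, so d < a. a ≤ m, so d < m. f ≤ d, so f < m. Since v > 0, f * v < m * v.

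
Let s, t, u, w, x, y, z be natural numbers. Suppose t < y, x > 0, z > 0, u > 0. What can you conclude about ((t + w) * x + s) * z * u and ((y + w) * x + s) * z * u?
((t + w) * x + s) * z * u < ((y + w) * x + s) * z * u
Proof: t < y, so t + w < y + w. Since x > 0, (t + w) * x < (y + w) * x. Then (t + w) * x + s < (y + w) * x + s. From z > 0, ((t + w) * x + s) * z < ((y + w) * x + s) * z. u > 0, so ((t + w) * x + s) * z * u < ((y + w) * x + s) * z * u.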